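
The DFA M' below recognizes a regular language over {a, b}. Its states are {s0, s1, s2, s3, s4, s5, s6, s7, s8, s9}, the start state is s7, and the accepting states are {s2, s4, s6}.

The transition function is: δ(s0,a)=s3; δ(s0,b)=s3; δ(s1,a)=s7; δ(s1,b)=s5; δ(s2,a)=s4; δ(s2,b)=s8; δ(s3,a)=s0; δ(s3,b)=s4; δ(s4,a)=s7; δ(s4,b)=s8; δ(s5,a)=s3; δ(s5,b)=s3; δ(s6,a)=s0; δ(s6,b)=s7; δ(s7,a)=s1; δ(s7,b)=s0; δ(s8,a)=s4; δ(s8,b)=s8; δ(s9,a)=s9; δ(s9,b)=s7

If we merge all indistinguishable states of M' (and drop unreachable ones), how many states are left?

States {s2,s6,s9} cannot be reached from the start state, so discard them.
Initial partition by acceptance: {s4} | {s0,s1,s3,s5,s7,s8}.
Refine {s0,s1,s3,s5,s7,s8} on symbol a: members go to different blocks, giving {s0,s1,s3,s5,s7} and {s8}.
On input b, block {s0,s1,s3,s5,s7} splits into {s0,s1,s5,s7} and {s3}.
Refine {s0,s1,s5,s7} on symbol a: members go to different blocks, giving {s0,s5} and {s1,s7}.
No further refinement is possible. Final partition (5 blocks): {s4} | {s0,s5} | {s8} | {s3} | {s1,s7}.

5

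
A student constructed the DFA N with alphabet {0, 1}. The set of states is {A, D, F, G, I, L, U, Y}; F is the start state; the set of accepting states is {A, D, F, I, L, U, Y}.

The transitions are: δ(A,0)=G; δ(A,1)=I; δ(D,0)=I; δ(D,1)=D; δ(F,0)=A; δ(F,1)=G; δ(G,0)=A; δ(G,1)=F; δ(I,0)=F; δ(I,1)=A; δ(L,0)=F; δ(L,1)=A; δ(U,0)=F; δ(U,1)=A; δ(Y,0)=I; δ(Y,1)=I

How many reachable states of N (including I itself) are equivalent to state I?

Reachable states from the start: {A,F,G,I}. Unreachable: {D,L,U,Y} — drop them.
Start with accepting vs non-accepting: {A,F,I} | {G}.
Refine {A,F,I} on symbol 0: members go to different blocks, giving {F,I} and {A}.
On input 0, block {F,I} splits into {I} and {F}.
Stable partition: {I} | {G} | {A} | {F} — 4 equivalence classes.
The equivalence class containing I is {I}, of size 1.

1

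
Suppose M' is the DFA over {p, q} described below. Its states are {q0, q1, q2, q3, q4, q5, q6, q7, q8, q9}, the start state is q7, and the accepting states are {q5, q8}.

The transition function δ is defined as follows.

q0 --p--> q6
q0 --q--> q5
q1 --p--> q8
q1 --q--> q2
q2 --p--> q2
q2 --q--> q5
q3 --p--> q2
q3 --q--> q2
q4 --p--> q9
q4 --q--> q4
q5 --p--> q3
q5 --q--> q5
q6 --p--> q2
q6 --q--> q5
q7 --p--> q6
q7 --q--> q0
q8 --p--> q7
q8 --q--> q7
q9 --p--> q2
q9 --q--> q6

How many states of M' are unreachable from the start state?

4

No path from q7 leads to q1, q4, q8, q9; the other 6 states are all reachable.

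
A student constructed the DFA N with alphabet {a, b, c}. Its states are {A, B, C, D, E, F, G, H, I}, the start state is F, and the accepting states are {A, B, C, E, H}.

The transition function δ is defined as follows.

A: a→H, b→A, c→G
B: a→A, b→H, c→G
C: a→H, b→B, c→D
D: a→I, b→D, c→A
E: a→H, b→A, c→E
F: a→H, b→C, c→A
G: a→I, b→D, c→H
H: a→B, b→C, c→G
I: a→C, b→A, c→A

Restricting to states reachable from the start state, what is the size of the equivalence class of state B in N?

First remove the unreachable states {E}; 8 states remain.
P0 = {A,B,C,H} | {D,F,G,I}.
On input a, block {D,F,G,I} splits into {D,G} and {F,I}.
Stable partition: {A,B,C,H} | {D,G} | {F,I} — 3 equivalence classes.
State B belongs to the block {A,B,C,H}, which has 4 states.

4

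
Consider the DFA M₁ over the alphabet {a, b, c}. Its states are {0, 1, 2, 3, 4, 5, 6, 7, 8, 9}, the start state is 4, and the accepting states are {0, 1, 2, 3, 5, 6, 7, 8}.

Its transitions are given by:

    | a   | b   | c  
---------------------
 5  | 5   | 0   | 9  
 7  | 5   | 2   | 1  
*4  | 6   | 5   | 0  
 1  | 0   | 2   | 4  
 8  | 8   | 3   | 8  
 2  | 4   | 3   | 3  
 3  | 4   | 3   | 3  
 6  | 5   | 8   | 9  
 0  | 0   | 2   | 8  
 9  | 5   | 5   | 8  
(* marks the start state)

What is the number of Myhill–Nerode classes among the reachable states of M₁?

First remove the unreachable states {1,7}; 8 states remain.
Initial partition by acceptance: {0,2,3,5,6,8} | {4,9}.
Refine {0,2,3,5,6,8} on symbol a: members go to different blocks, giving {0,5,6,8} and {2,3}.
On input b, block {0,5,6,8} splits into {0,8} and {5,6}.
Stable partition: {0,8} | {4,9} | {2,3} | {5,6} — 4 equivalence classes.

4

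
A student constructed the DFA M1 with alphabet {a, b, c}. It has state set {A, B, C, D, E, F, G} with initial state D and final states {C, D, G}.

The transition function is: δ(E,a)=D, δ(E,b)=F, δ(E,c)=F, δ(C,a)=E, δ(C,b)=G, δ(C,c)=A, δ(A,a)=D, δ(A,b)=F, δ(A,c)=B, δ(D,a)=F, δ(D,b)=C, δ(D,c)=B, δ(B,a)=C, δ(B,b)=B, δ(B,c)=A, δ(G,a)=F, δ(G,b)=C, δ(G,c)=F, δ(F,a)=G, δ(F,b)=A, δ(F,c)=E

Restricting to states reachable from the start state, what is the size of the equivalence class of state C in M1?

3

All states are reachable from the start state.
Start with accepting vs non-accepting: {C,D,G} | {A,B,E,F}.
The partition is now stable with 2 blocks: {C,D,G} | {A,B,E,F}.
The equivalence class containing C is {C,D,G}, of size 3.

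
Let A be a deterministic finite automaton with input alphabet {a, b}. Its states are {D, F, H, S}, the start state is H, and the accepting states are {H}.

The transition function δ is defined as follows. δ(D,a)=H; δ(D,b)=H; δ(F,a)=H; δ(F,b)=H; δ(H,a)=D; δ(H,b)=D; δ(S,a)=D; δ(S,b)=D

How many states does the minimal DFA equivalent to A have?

First remove the unreachable states {F,S}; 2 states remain.
Start with accepting vs non-accepting: {H} | {D}.
Stable partition: {H} | {D} — 2 equivalence classes.

2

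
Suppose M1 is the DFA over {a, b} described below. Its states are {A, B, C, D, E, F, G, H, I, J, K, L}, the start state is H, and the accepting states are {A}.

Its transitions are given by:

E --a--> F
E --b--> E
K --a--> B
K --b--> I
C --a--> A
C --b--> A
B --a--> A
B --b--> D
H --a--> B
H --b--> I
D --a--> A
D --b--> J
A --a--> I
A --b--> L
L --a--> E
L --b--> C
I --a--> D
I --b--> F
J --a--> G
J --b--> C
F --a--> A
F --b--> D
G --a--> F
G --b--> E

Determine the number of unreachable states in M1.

1

BFS from H reaches {A, B, C, D, E, F, G, H, I, J, L}; the 1 state(s) K are never visited.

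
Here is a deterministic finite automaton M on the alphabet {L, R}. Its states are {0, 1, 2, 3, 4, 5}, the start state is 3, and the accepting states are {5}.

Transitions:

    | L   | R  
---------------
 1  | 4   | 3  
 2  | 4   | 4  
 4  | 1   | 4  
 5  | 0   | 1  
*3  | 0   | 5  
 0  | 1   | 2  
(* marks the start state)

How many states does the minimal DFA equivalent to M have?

6

P0 = {5} | {0,1,2,3,4}.
On input R, block {0,1,2,3,4} splits into {0,1,2,4} and {3}.
On input R, block {0,1,2,4} splits into {0,2,4} and {1}.
Split {0,2,4} by δ(·,L) → {0,4} and {2}.
Refine {0,4} on symbol R: members go to different blocks, giving {0} and {4}.
The partition is now stable with 6 blocks: {5} | {0} | {3} | {1} | {2} | {4}.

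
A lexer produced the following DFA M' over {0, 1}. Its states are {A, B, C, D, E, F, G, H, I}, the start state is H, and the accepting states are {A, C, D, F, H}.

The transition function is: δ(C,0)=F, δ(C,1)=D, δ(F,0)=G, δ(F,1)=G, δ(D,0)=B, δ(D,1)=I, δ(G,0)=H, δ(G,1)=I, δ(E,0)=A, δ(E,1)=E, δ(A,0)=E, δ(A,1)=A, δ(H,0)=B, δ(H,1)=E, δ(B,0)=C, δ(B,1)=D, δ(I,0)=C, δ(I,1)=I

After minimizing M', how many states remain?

All states are reachable from the start state.
Initial partition by acceptance: {A,C,D,F,H} | {B,E,G,I}.
Split {A,C,D,F,H} by δ(·,0) → {A,D,F,H} and {C}.
On input 1, block {A,D,F,H} splits into {D,F,H} and {A}.
On input 0, block {B,E,G,I} splits into {B,I} and {E} and {G}.
On input 0, block {D,F,H} splits into {D,H} and {F}.
Split {D,H} by δ(·,1) → {D} and {H}.
Split {B,I} by δ(·,1) → {B} and {I}.
Stable partition: {D} | {B} | {C} | {A} | {E} | {G} | {F} | {H} | {I} — 9 equivalence classes.

9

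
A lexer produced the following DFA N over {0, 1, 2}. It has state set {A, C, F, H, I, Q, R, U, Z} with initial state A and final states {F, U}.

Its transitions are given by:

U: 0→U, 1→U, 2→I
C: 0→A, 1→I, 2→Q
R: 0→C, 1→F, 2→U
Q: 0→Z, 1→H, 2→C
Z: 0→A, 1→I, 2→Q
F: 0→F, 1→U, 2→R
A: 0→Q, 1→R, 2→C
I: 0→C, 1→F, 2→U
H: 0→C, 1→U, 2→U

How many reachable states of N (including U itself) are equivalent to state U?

2

P0 = {F,U} | {A,C,H,I,Q,R,Z}.
Refine {A,C,H,I,Q,R,Z} on symbol 1: members go to different blocks, giving {A,C,Q,Z} and {H,I,R}.
Stable partition: {F,U} | {A,C,Q,Z} | {H,I,R} — 3 equivalence classes.
The equivalence class containing U is {F,U}, of size 2.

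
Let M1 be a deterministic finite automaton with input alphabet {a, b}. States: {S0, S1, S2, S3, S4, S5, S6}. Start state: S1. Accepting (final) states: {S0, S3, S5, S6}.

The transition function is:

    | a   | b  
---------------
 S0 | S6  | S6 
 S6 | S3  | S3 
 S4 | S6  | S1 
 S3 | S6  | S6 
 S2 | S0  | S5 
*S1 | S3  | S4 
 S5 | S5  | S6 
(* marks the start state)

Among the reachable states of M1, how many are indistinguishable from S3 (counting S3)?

2

States {S0,S2,S5} cannot be reached from the start state, so discard them.
Initial partition by acceptance: {S3,S6} | {S1,S4}.
The partition is now stable with 2 blocks: {S3,S6} | {S1,S4}.
The equivalence class containing S3 is {S3,S6}, of size 2.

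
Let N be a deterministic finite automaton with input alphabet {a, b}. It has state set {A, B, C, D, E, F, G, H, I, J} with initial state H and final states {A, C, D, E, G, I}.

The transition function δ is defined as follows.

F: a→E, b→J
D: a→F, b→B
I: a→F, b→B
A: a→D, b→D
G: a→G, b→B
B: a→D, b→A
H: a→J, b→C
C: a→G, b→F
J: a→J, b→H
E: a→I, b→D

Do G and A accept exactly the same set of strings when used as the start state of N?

Every state is reachable, so we keep all 10.
P0 = {A,C,D,E,G,I} | {B,F,H,J}.
On input a, block {A,C,D,E,G,I} splits into {A,C,E,G} and {D,I}.
Refine {A,C,E,G} on symbol a: members go to different blocks, giving {A,E} and {C,G}.
On input a, block {B,F,H,J} splits into {H,J} and {B} and {F}.
Split {H,J} by δ(·,b) → {H} and {J}.
On input b, block {C,G} splits into {C} and {G}.
The partition is now stable with 8 blocks: {A,E} | {H} | {D,I} | {C} | {B} | {F} | {J} | {G}.
G and A end up in different blocks, so they are distinguishable. For instance, the string 'b' is accepted from only A.

No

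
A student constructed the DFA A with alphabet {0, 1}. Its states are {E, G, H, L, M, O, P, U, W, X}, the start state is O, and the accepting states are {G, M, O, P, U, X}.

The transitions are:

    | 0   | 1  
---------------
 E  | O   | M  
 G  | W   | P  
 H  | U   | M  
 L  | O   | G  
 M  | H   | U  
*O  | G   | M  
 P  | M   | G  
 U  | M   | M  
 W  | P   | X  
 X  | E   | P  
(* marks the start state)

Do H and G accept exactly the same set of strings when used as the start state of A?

No

Reachable states from the start: {E,G,H,M,O,P,U,W,X}. Unreachable: {L} — drop them.
P0 = {G,M,O,P,U,X} | {E,H,W}.
Refine {G,M,O,P,U,X} on symbol 0: members go to different blocks, giving {G,M,X} and {O,P,U}.
No further refinement is possible. Final partition (3 blocks): {G,M,X} | {E,H,W} | {O,P,U}.
H and G end up in different blocks, so they are distinguishable. For instance, the string 'ε' is accepted from only G.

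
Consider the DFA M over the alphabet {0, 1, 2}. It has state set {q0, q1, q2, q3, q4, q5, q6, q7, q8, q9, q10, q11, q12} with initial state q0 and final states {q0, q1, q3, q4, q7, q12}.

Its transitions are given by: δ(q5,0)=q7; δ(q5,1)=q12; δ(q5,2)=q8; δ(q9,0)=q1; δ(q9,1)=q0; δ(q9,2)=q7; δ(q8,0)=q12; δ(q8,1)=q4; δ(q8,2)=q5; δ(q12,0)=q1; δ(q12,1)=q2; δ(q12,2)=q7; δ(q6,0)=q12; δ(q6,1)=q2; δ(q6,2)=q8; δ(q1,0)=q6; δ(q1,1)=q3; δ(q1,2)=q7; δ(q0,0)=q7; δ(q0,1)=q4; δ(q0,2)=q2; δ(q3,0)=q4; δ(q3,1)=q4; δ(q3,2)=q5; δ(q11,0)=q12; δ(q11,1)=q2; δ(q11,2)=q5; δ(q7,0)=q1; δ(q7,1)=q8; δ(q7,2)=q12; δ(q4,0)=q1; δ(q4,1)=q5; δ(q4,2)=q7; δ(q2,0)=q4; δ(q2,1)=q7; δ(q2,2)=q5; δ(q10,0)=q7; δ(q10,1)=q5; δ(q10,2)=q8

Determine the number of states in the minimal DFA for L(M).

First remove the unreachable states {q9,q10,q11}; 10 states remain.
P0 = {q0,q1,q3,q4,q7,q12} | {q2,q5,q6,q8}.
Refine {q0,q1,q3,q4,q7,q12} on symbol 0: members go to different blocks, giving {q0,q3,q4,q7,q12} and {q1}.
On input 0, block {q0,q3,q4,q7,q12} splits into {q4,q7,q12} and {q0,q3}.
On input 1, block {q2,q5,q6,q8} splits into {q2,q5,q8} and {q6}.
The partition is now stable with 5 blocks: {q4,q7,q12} | {q2,q5,q8} | {q1} | {q0,q3} | {q6}.

5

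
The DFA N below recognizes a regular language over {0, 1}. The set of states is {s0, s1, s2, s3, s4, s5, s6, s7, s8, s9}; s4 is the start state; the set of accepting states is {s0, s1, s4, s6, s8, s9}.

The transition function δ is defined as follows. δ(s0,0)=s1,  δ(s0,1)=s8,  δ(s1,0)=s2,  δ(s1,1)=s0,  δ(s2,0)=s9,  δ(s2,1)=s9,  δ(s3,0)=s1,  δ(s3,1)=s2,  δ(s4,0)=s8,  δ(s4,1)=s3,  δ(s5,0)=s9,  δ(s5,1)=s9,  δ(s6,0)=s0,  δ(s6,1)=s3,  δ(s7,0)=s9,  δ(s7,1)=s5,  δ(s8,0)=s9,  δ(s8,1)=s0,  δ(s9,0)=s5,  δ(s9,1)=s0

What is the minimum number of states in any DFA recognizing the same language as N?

5

First remove the unreachable states {s6,s7}; 8 states remain.
P0 = {s0,s1,s4,s8,s9} | {s2,s3,s5}.
Split {s0,s1,s4,s8,s9} by δ(·,0) → {s0,s4,s8} and {s1,s9}.
Split {s0,s4,s8} by δ(·,0) → {s0,s8} and {s4}.
Refine {s2,s3,s5} on symbol 1: members go to different blocks, giving {s2,s5} and {s3}.
Stable partition: {s0,s8} | {s2,s5} | {s1,s9} | {s4} | {s3} — 5 equivalence classes.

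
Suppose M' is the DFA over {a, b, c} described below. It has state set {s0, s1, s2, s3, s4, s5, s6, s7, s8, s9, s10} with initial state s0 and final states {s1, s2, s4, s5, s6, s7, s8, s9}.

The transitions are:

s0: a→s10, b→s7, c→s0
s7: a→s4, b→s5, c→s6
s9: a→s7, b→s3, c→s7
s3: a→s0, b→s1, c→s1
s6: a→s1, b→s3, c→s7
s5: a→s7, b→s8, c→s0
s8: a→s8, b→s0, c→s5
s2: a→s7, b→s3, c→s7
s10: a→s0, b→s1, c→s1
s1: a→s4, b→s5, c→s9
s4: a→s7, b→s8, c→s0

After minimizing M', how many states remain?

6

First remove the unreachable states {s2}; 10 states remain.
Start with accepting vs non-accepting: {s1,s4,s5,s6,s7,s8,s9} | {s0,s3,s10}.
Split {s1,s4,s5,s6,s7,s8,s9} by δ(·,b) → {s1,s4,s5,s7} and {s6,s8,s9}.
Split {s1,s4,s5,s7} by δ(·,b) → {s1,s7} and {s4,s5}.
Split {s0,s3,s10} by δ(·,c) → {s3,s10} and {s0}.
Refine {s6,s8,s9} on symbol a: members go to different blocks, giving {s6,s9} and {s8}.
The partition is now stable with 6 blocks: {s1,s7} | {s3,s10} | {s6,s9} | {s4,s5} | {s0} | {s8}.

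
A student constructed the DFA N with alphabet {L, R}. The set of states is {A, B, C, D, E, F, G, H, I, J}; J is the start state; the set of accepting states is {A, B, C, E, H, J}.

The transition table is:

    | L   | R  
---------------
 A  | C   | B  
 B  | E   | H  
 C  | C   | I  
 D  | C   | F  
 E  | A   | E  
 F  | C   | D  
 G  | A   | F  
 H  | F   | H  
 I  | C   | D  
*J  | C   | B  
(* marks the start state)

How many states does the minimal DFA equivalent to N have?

6

States {G} cannot be reached from the start state, so discard them.
Start with accepting vs non-accepting: {A,B,C,E,H,J} | {D,F,I}.
Split {A,B,C,E,H,J} by δ(·,L) → {A,B,C,E,J} and {H}.
Refine {A,B,C,E,J} on symbol R: members go to different blocks, giving {A,E,J} and {B} and {C}.
On input L, block {A,E,J} splits into {A,J} and {E}.
The partition is now stable with 6 blocks: {A,J} | {D,F,I} | {H} | {B} | {C} | {E}.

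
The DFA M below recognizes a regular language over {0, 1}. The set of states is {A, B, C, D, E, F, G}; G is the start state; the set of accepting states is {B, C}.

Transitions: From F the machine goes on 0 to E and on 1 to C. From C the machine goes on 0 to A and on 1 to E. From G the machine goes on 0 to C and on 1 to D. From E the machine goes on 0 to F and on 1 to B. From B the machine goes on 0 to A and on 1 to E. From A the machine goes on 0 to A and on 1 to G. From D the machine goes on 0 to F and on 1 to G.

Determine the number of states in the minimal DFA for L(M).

Every state is reachable, so we keep all 7.
P0 = {B,C} | {A,D,E,F,G}.
Refine {A,D,E,F,G} on symbol 0: members go to different blocks, giving {A,D,E,F} and {G}.
Refine {A,D,E,F} on symbol 1: members go to different blocks, giving {A,D} and {E,F}.
On input 0, block {A,D} splits into {A} and {D}.
The partition is now stable with 5 blocks: {B,C} | {A} | {G} | {E,F} | {D}.

5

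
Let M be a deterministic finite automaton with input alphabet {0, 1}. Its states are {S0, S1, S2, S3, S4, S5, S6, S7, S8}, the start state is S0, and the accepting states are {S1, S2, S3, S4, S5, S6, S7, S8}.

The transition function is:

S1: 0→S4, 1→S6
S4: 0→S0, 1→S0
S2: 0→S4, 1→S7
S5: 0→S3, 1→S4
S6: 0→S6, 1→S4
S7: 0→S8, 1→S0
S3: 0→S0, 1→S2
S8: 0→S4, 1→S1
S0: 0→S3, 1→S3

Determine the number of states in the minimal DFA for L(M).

Reachable states from the start: {S0,S1,S2,S3,S4,S6,S7,S8}. Unreachable: {S5} — drop them.
Initial partition by acceptance: {S1,S2,S3,S4,S6,S7,S8} | {S0}.
On input 0, block {S1,S2,S3,S4,S6,S7,S8} splits into {S1,S2,S6,S7,S8} and {S3,S4}.
Refine {S1,S2,S6,S7,S8} on symbol 0: members go to different blocks, giving {S1,S2,S8} and {S6,S7}.
Split {S1,S2,S8} by δ(·,1) → {S1,S2} and {S8}.
Refine {S3,S4} on symbol 1: members go to different blocks, giving {S3} and {S4}.
Refine {S6,S7} on symbol 0: members go to different blocks, giving {S6} and {S7}.
On input 1, block {S1,S2} splits into {S1} and {S2}.
Stable partition: {S1} | {S0} | {S3} | {S6} | {S8} | {S4} | {S7} | {S2} — 8 equivalence classes.

8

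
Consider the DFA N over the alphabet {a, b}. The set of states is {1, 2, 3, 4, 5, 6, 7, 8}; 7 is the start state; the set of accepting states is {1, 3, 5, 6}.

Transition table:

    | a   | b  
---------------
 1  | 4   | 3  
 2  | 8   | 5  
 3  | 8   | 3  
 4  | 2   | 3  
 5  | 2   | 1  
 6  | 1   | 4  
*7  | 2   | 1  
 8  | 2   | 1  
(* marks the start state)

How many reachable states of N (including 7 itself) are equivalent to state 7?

4

First remove the unreachable states {6}; 7 states remain.
P0 = {1,3,5} | {2,4,7,8}.
The partition is now stable with 2 blocks: {1,3,5} | {2,4,7,8}.
The equivalence class containing 7 is {2,4,7,8}, of size 4.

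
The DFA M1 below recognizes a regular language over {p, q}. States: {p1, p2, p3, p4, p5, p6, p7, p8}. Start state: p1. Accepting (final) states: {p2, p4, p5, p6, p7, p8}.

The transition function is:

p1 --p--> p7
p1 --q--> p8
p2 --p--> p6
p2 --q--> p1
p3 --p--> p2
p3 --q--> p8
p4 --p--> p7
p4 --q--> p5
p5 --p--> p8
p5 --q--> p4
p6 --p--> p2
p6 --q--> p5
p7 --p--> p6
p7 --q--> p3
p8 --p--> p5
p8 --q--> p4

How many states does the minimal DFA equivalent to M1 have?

Start with accepting vs non-accepting: {p2,p4,p5,p6,p7,p8} | {p1,p3}.
Refine {p2,p4,p5,p6,p7,p8} on symbol q: members go to different blocks, giving {p4,p5,p6,p8} and {p2,p7}.
On input p, block {p4,p5,p6,p8} splits into {p4,p6} and {p5,p8}.
The partition is now stable with 4 blocks: {p4,p6} | {p1,p3} | {p2,p7} | {p5,p8}.

4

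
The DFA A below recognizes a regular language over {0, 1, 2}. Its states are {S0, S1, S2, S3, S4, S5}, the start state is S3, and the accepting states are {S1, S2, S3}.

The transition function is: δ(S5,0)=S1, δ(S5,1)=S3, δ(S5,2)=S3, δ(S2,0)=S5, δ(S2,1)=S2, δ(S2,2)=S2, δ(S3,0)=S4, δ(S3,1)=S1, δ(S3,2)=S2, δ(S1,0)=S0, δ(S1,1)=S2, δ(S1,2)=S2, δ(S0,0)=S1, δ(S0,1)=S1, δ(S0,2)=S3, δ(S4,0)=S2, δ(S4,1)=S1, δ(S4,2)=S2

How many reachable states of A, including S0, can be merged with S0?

All states are reachable from the start state.
Start with accepting vs non-accepting: {S1,S2,S3} | {S0,S4,S5}.
No further refinement is possible. Final partition (2 blocks): {S1,S2,S3} | {S0,S4,S5}.
The equivalence class containing S0 is {S0,S4,S5}, of size 3.

3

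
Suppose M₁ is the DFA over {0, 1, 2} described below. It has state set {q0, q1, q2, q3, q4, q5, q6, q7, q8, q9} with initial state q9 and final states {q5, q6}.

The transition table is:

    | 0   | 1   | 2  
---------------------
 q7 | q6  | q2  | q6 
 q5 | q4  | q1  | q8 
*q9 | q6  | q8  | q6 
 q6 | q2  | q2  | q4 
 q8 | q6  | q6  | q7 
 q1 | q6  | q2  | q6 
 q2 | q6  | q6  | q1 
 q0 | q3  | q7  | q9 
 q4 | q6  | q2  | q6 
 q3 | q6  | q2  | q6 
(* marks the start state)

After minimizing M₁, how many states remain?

3

First remove the unreachable states {q0,q3,q5}; 7 states remain.
Initial partition by acceptance: {q6} | {q1,q2,q4,q7,q8,q9}.
Split {q1,q2,q4,q7,q8,q9} by δ(·,1) → {q1,q4,q7,q9} and {q2,q8}.
No further refinement is possible. Final partition (3 blocks): {q6} | {q1,q4,q7,q9} | {q2,q8}.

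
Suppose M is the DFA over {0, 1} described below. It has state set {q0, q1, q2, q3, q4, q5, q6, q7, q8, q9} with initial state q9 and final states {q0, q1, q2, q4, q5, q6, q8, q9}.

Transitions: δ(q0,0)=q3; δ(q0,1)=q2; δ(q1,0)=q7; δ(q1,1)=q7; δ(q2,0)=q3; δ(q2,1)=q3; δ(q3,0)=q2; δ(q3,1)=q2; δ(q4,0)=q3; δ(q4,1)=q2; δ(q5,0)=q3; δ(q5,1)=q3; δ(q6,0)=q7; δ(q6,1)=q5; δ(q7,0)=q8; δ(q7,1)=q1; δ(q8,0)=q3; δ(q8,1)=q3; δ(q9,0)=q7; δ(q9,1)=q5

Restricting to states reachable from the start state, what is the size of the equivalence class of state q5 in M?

First remove the unreachable states {q0,q4,q6}; 7 states remain.
Start with accepting vs non-accepting: {q1,q2,q5,q8,q9} | {q3,q7}.
Refine {q1,q2,q5,q8,q9} on symbol 1: members go to different blocks, giving {q1,q2,q5,q8} and {q9}.
The partition is now stable with 3 blocks: {q1,q2,q5,q8} | {q3,q7} | {q9}.
State q5 belongs to the block {q1,q2,q5,q8}, which has 4 states.

4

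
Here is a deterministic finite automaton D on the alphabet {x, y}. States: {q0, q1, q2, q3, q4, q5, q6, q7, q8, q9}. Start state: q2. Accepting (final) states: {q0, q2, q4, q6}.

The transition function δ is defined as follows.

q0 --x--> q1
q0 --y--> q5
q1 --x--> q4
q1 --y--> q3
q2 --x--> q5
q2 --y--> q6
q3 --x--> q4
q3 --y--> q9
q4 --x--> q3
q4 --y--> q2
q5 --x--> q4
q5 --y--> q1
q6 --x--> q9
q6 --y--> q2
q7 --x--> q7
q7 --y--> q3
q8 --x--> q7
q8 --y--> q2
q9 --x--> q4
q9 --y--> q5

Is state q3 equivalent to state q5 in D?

Yes

First remove the unreachable states {q0,q7,q8}; 7 states remain.
Start with accepting vs non-accepting: {q2,q4,q6} | {q1,q3,q5,q9}.
No further refinement is possible. Final partition (2 blocks): {q2,q4,q6} | {q1,q3,q5,q9}.
q3 and q5 lie in the same block of the stable partition, so they are equivalent — no string distinguishes them.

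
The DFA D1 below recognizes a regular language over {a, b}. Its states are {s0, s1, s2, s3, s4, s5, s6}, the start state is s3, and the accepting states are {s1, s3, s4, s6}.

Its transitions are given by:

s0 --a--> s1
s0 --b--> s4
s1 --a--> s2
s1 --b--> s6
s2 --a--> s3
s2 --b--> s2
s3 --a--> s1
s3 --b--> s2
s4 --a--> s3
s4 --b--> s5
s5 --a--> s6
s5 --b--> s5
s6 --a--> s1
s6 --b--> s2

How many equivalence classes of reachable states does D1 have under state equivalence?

3

States {s0,s4,s5} cannot be reached from the start state, so discard them.
Initial partition by acceptance: {s1,s3,s6} | {s2}.
On input a, block {s1,s3,s6} splits into {s3,s6} and {s1}.
The partition is now stable with 3 blocks: {s3,s6} | {s2} | {s1}.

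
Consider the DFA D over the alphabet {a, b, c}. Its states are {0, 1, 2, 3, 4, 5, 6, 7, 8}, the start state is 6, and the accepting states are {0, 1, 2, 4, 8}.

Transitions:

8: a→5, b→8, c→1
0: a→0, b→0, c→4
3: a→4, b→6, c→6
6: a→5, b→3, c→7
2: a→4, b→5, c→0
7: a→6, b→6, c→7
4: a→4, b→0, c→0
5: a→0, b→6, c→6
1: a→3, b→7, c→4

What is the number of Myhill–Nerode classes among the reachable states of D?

4

Reachable states from the start: {0,3,4,5,6,7}. Unreachable: {1,2,8} — drop them.
Start with accepting vs non-accepting: {0,4} | {3,5,6,7}.
Split {3,5,6,7} by δ(·,a) → {3,5} and {6,7}.
On input a, block {6,7} splits into {6} and {7}.
The partition is now stable with 4 blocks: {0,4} | {3,5} | {6} | {7}.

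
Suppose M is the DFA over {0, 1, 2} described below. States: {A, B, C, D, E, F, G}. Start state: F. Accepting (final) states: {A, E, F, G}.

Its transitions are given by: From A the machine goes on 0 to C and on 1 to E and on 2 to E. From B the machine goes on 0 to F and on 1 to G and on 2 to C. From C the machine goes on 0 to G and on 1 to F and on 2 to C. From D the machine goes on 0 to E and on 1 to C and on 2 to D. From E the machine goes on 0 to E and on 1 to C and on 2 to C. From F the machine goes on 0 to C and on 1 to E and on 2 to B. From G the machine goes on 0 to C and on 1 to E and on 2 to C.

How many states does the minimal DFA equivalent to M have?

First remove the unreachable states {A,D}; 5 states remain.
Initial partition by acceptance: {E,F,G} | {B,C}.
Refine {E,F,G} on symbol 0: members go to different blocks, giving {F,G} and {E}.
No further refinement is possible. Final partition (3 blocks): {F,G} | {B,C} | {E}.

3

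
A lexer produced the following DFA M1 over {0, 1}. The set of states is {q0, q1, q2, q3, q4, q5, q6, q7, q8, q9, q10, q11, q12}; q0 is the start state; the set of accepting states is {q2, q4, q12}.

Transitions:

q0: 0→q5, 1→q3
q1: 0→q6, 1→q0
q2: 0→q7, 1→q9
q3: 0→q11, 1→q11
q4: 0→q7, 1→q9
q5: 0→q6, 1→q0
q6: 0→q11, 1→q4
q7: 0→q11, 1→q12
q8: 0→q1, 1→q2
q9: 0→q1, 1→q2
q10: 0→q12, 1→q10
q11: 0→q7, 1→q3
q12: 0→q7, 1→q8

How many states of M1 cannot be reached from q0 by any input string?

1

No path from q0 leads to q10; the other 12 states are all reachable.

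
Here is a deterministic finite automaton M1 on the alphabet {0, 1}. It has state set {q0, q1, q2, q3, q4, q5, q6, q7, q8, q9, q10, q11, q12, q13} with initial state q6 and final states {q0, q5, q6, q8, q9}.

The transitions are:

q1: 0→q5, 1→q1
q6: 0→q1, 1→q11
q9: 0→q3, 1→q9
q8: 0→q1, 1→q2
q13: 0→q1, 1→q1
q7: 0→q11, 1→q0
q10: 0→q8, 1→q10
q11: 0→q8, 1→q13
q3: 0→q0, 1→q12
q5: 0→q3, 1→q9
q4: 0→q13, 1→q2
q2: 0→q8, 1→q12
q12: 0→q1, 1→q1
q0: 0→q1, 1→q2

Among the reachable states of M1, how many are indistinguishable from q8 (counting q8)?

Reachable states from the start: {q0,q1,q2,q3,q5,q6,q8,q9,q11,q12,q13}. Unreachable: {q4,q7,q10} — drop them.
Start with accepting vs non-accepting: {q0,q5,q6,q8,q9} | {q1,q2,q3,q11,q12,q13}.
Split {q0,q5,q6,q8,q9} by δ(·,1) → {q0,q6,q8} and {q5,q9}.
Split {q1,q2,q3,q11,q12,q13} by δ(·,0) → {q2,q3,q11} and {q12,q13} and {q1}.
The partition is now stable with 5 blocks: {q0,q6,q8} | {q2,q3,q11} | {q5,q9} | {q12,q13} | {q1}.
The equivalence class containing q8 is {q0,q6,q8}, of size 3.

3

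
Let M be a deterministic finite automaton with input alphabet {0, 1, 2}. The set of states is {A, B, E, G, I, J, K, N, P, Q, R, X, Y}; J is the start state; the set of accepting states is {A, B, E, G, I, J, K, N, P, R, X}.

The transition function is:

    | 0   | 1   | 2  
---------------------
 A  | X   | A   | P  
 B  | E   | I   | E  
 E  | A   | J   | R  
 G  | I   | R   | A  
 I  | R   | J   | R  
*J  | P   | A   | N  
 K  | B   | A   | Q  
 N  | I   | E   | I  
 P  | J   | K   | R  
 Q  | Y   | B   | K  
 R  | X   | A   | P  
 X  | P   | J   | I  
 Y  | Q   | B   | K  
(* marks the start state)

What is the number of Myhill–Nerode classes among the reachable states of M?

Reachable states from the start: {A,B,E,I,J,K,N,P,Q,R,X,Y}. Unreachable: {G} — drop them.
Start with accepting vs non-accepting: {A,B,E,I,J,K,N,P,R,X} | {Q,Y}.
Refine {A,B,E,I,J,K,N,P,R,X} on symbol 2: members go to different blocks, giving {A,B,E,I,J,N,P,R,X} and {K}.
Split {A,B,E,I,J,N,P,R,X} by δ(·,1) → {A,B,E,I,J,N,R,X} and {P}.
Refine {A,B,E,I,J,N,R,X} on symbol 0: members go to different blocks, giving {A,B,E,I,N,R} and {J,X}.
On input 0, block {A,B,E,I,N,R} splits into {B,E,I,N} and {A,R}.
Split {B,E,I,N} by δ(·,0) → {B,N} and {E,I}.
Refine {J,X} on symbol 1: members go to different blocks, giving {X} and {J}.
The partition is now stable with 8 blocks: {B,N} | {Q,Y} | {K} | {P} | {X} | {A,R} | {E,I} | {J}.

8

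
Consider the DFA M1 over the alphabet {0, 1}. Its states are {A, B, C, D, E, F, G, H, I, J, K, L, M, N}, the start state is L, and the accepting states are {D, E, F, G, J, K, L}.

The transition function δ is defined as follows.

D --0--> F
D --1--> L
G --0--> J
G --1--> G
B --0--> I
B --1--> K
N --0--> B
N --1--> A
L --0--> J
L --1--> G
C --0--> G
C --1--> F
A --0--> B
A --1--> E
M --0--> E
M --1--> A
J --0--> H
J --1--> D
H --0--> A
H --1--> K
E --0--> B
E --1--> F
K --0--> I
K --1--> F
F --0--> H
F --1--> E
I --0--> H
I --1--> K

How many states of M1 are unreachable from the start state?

No path from L leads to C, M, N; the other 11 states are all reachable.

3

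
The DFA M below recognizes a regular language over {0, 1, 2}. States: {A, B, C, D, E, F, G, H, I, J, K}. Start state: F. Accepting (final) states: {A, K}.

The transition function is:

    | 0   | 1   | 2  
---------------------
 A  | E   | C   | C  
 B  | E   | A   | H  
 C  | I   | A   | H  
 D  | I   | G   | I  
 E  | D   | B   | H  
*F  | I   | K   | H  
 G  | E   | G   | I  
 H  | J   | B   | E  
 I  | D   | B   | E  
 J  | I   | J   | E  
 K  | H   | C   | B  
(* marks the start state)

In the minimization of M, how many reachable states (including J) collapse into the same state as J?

3

Every state is reachable, so we keep all 11.
Initial partition by acceptance: {A,K} | {B,C,D,E,F,G,H,I,J}.
On input 1, block {B,C,D,E,F,G,H,I,J} splits into {D,E,G,H,I,J} and {B,C,F}.
Split {D,E,G,H,I,J} by δ(·,1) → {D,G,J} and {E,H,I}.
The partition is now stable with 4 blocks: {A,K} | {D,G,J} | {B,C,F} | {E,H,I}.
State J belongs to the block {D,G,J}, which has 3 states.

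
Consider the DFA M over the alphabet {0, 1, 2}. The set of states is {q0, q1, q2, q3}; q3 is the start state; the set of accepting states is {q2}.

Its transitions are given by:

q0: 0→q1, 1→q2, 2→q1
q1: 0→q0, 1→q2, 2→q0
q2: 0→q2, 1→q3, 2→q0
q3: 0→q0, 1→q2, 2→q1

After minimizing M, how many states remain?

2

All states are reachable from the start state.
P0 = {q2} | {q0,q1,q3}.
The partition is now stable with 2 blocks: {q2} | {q0,q1,q3}.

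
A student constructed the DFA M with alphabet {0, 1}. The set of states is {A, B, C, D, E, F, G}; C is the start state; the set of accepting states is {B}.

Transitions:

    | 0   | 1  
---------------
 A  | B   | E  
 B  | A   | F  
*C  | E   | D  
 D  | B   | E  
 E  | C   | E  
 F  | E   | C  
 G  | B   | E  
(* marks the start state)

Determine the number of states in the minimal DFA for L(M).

5

Reachable states from the start: {A,B,C,D,E,F}. Unreachable: {G} — drop them.
Start with accepting vs non-accepting: {B} | {A,C,D,E,F}.
On input 0, block {A,C,D,E,F} splits into {C,E,F} and {A,D}.
Split {C,E,F} by δ(·,1) → {E,F} and {C}.
Split {E,F} by δ(·,0) → {E} and {F}.
No further refinement is possible. Final partition (5 blocks): {B} | {E} | {A,D} | {C} | {F}.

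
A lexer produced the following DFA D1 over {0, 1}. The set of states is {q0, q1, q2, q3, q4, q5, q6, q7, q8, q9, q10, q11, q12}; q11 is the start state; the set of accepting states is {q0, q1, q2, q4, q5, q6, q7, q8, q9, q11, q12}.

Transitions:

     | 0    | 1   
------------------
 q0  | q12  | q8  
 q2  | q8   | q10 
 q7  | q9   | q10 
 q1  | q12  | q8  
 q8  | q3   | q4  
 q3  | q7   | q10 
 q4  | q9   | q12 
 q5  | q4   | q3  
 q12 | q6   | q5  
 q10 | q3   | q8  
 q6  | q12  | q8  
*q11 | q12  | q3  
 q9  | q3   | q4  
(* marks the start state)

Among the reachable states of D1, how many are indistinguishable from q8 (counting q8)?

2

First remove the unreachable states {q0,q1,q2}; 10 states remain.
Initial partition by acceptance: {q4,q5,q6,q7,q8,q9,q11,q12} | {q3,q10}.
Refine {q4,q5,q6,q7,q8,q9,q11,q12} on symbol 0: members go to different blocks, giving {q4,q5,q6,q7,q11,q12} and {q8,q9}.
On input 0, block {q4,q5,q6,q7,q11,q12} splits into {q5,q6,q11,q12} and {q4,q7}.
Split {q5,q6,q11,q12} by δ(·,0) → {q6,q11,q12} and {q5}.
On input 1, block {q6,q11,q12} splits into {q6} and {q11} and {q12}.
Refine {q3,q10} on symbol 0: members go to different blocks, giving {q3} and {q10}.
Split {q4,q7} by δ(·,1) → {q4} and {q7}.
No further refinement is possible. Final partition (9 blocks): {q6} | {q3} | {q8,q9} | {q4} | {q5} | {q11} | {q12} | {q10} | {q7}.
The equivalence class containing q8 is {q8,q9}, of size 2.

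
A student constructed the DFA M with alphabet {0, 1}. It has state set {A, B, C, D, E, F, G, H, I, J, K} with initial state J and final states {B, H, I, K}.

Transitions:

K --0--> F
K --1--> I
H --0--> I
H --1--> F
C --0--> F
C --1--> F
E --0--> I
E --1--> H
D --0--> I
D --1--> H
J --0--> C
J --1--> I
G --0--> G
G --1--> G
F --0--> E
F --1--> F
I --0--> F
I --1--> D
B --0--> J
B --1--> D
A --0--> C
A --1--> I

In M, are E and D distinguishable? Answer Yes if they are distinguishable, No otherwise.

No

States {A,B,G,K} cannot be reached from the start state, so discard them.
Initial partition by acceptance: {H,I} | {C,D,E,F,J}.
Split {H,I} by δ(·,0) → {H} and {I}.
Split {C,D,E,F,J} by δ(·,0) → {C,F,J} and {D,E}.
On input 0, block {C,F,J} splits into {C,J} and {F}.
Split {C,J} by δ(·,0) → {C} and {J}.
No further refinement is possible. Final partition (6 blocks): {H} | {C} | {I} | {D,E} | {F} | {J}.
E and D lie in the same block of the stable partition, so they are equivalent — no string distinguishes them.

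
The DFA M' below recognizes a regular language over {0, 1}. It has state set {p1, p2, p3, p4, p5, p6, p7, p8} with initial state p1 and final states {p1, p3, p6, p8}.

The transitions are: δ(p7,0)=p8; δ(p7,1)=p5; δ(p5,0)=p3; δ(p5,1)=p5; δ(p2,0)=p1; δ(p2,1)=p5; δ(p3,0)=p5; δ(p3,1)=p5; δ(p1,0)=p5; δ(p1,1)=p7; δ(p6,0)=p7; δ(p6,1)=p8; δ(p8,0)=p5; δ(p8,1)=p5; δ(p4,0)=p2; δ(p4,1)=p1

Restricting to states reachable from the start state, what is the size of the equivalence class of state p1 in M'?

States {p2,p4,p6} cannot be reached from the start state, so discard them.
Initial partition by acceptance: {p1,p3,p8} | {p5,p7}.
The partition is now stable with 2 blocks: {p1,p3,p8} | {p5,p7}.
The equivalence class containing p1 is {p1,p3,p8}, of size 3.

3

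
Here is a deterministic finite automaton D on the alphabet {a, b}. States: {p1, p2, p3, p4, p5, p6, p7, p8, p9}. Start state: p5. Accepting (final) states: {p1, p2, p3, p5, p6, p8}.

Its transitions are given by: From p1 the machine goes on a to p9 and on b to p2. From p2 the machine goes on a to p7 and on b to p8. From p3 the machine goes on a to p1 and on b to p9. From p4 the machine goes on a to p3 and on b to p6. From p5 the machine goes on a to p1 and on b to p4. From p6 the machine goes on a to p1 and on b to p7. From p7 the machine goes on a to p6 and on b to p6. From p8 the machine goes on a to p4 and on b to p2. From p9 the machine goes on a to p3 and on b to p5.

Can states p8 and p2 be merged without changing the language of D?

All states are reachable from the start state.
Initial partition by acceptance: {p1,p2,p3,p5,p6,p8} | {p4,p7,p9}.
On input a, block {p1,p2,p3,p5,p6,p8} splits into {p1,p2,p8} and {p3,p5,p6}.
Stable partition: {p1,p2,p8} | {p4,p7,p9} | {p3,p5,p6} — 3 equivalence classes.
p8 and p2 lie in the same block of the stable partition, so they are equivalent — no string distinguishes them.

Yes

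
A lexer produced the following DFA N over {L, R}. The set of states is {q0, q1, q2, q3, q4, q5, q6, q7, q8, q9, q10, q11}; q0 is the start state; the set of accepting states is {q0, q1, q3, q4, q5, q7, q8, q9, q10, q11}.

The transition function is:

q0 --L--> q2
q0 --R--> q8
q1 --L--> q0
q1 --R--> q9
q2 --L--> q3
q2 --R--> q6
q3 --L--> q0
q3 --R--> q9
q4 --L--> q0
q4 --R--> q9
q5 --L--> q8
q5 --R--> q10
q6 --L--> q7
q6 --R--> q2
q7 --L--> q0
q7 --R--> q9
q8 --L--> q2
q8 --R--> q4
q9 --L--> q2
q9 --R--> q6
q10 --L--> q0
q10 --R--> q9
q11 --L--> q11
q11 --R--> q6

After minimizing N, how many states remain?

States {q1,q5,q10,q11} cannot be reached from the start state, so discard them.
Start with accepting vs non-accepting: {q0,q3,q4,q7,q8,q9} | {q2,q6}.
Split {q0,q3,q4,q7,q8,q9} by δ(·,L) → {q0,q8,q9} and {q3,q4,q7}.
Refine {q0,q8,q9} on symbol R: members go to different blocks, giving {q0} and {q8} and {q9}.
The partition is now stable with 5 blocks: {q0} | {q2,q6} | {q3,q4,q7} | {q8} | {q9}.

5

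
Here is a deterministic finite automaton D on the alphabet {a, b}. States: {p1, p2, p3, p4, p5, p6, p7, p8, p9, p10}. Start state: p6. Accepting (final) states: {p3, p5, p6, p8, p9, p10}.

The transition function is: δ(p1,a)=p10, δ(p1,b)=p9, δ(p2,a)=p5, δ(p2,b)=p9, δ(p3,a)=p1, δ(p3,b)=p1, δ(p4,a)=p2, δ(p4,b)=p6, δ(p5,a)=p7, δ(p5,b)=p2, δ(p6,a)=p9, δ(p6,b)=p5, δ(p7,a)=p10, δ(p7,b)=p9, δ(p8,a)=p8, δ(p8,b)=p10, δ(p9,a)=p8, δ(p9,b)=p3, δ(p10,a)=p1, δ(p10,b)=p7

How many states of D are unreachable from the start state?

BFS from p6 reaches {p1, p2, p3, p5, p6, p7, p8, p9, p10}; the 1 state(s) p4 are never visited.

1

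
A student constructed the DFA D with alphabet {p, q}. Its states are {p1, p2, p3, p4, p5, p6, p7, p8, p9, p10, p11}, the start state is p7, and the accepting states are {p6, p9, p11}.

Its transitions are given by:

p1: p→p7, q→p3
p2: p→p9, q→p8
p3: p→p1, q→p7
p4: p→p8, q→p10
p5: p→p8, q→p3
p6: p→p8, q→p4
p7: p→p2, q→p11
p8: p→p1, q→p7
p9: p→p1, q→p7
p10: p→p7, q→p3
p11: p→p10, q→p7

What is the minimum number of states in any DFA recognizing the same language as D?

5

States {p4,p5,p6} cannot be reached from the start state, so discard them.
Initial partition by acceptance: {p9,p11} | {p1,p2,p3,p7,p8,p10}.
Split {p1,p2,p3,p7,p8,p10} by δ(·,p) → {p1,p3,p7,p8,p10} and {p2}.
Refine {p1,p3,p7,p8,p10} on symbol p: members go to different blocks, giving {p1,p3,p8,p10} and {p7}.
On input p, block {p1,p3,p8,p10} splits into {p1,p10} and {p3,p8}.
The partition is now stable with 5 blocks: {p9,p11} | {p1,p10} | {p2} | {p7} | {p3,p8}.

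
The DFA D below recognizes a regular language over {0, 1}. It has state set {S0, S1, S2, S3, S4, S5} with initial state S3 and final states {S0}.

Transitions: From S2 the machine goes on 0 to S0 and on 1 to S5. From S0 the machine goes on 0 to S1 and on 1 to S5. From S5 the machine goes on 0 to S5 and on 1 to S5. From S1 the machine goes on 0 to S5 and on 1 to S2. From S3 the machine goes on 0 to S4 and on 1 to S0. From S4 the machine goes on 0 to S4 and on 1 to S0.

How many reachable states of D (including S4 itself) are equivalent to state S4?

2

All states are reachable from the start state.
Start with accepting vs non-accepting: {S0} | {S1,S2,S3,S4,S5}.
On input 0, block {S1,S2,S3,S4,S5} splits into {S1,S3,S4,S5} and {S2}.
Refine {S1,S3,S4,S5} on symbol 1: members go to different blocks, giving {S3,S4} and {S1} and {S5}.
No further refinement is possible. Final partition (5 blocks): {S0} | {S3,S4} | {S2} | {S1} | {S5}.
State S4 belongs to the block {S3,S4}, which has 2 states.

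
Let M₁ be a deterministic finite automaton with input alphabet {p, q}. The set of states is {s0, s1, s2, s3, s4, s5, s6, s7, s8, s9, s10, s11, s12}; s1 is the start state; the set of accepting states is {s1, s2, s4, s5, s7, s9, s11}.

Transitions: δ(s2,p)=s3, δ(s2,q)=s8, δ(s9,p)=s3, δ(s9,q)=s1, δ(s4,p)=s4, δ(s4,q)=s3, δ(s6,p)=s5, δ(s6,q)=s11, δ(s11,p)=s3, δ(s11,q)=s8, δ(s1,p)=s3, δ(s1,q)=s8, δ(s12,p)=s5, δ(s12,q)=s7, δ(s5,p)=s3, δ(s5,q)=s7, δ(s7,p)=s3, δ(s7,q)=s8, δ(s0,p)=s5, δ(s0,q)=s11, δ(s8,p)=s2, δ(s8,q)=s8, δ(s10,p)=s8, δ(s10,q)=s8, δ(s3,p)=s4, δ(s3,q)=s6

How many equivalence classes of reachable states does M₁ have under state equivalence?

6

States {s0,s9,s10,s12} cannot be reached from the start state, so discard them.
Start with accepting vs non-accepting: {s1,s2,s4,s5,s7,s11} | {s3,s6,s8}.
Split {s1,s2,s4,s5,s7,s11} by δ(·,p) → {s1,s2,s5,s7,s11} and {s4}.
On input q, block {s1,s2,s5,s7,s11} splits into {s1,s2,s7,s11} and {s5}.
On input p, block {s3,s6,s8} splits into {s3} and {s6} and {s8}.
The partition is now stable with 6 blocks: {s1,s2,s7,s11} | {s3} | {s4} | {s5} | {s6} | {s8}.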